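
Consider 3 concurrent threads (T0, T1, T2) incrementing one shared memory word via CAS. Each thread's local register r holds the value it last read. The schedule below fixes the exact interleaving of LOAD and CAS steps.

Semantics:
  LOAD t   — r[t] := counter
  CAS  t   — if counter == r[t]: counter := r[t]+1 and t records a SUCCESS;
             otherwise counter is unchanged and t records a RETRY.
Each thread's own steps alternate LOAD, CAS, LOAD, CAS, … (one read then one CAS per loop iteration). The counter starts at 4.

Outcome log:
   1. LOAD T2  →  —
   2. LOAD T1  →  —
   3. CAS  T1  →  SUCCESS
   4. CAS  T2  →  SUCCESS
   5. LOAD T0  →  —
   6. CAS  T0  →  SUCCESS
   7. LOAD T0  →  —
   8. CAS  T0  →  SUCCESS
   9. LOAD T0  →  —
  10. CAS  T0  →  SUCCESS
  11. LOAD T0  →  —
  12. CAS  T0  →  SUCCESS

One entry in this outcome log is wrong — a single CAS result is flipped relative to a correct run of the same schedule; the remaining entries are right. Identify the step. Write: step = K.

Reference trace:
step 1: T2 LOAD ⇒ load; ctr=4 reg=4
step 2: T1 LOAD ⇒ load; ctr=4 reg=4
step 3: T1 CAS ⇒ ok; ctr=5 reg=4
step 4: T2 CAS ⇒ retry; ctr=5 reg=4
step 5: T0 LOAD ⇒ load; ctr=5 reg=5
step 6: T0 CAS ⇒ ok; ctr=6 reg=5
step 7: T0 LOAD ⇒ load; ctr=6 reg=6
step 8: T0 CAS ⇒ ok; ctr=7 reg=6
step 9: T0 LOAD ⇒ load; ctr=7 reg=7
step 10: T0 CAS ⇒ ok; ctr=8 reg=7
step 11: T0 LOAD ⇒ load; ctr=8 reg=8
step 12: T0 CAS ⇒ ok; ctr=9 reg=8
Mismatch at 4.

step = 4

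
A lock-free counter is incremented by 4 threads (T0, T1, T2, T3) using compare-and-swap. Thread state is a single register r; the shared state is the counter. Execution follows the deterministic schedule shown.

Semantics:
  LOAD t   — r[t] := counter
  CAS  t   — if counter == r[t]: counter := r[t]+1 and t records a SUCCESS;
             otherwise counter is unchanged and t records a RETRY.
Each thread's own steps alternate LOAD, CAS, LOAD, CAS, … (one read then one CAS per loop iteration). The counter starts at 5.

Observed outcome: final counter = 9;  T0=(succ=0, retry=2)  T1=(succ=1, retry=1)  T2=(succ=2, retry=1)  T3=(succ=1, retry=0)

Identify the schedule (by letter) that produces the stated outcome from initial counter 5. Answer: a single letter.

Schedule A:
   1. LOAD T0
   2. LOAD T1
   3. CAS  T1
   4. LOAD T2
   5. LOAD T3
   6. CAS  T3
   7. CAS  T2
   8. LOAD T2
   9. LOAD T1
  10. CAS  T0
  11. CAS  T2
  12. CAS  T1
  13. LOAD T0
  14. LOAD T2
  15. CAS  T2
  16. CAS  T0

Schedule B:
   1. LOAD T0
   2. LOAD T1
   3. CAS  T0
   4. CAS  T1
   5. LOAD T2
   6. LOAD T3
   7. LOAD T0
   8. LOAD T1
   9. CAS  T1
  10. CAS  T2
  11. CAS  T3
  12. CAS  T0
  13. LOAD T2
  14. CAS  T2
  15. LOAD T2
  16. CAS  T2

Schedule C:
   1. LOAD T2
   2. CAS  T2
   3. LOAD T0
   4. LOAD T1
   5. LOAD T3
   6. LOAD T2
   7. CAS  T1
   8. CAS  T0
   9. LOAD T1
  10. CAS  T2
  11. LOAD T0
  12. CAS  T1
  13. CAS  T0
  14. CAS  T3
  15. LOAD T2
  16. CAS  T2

Run A:
T0 LOAD — after: cnt=5, r=5 — load
T1 LOAD — after: cnt=5, r=5 — load
T1 CAS — after: cnt=6, r=5 — ok
T2 LOAD — after: cnt=6, r=6 — load
T3 LOAD — after: cnt=6, r=6 — load
T3 CAS — after: cnt=7, r=6 — ok
T2 CAS — after: cnt=7, r=6 — retry
T2 LOAD — after: cnt=7, r=7 — load
T1 LOAD — after: cnt=7, r=7 — load
T0 CAS — after: cnt=7, r=5 — retry
T2 CAS — after: cnt=8, r=7 — ok
T1 CAS — after: cnt=8, r=7 — retry
T0 LOAD — after: cnt=8, r=8 — load
T2 LOAD — after: cnt=8, r=8 — load
T2 CAS — after: cnt=9, r=8 — ok
T0 CAS — after: cnt=9, r=8 — retry

A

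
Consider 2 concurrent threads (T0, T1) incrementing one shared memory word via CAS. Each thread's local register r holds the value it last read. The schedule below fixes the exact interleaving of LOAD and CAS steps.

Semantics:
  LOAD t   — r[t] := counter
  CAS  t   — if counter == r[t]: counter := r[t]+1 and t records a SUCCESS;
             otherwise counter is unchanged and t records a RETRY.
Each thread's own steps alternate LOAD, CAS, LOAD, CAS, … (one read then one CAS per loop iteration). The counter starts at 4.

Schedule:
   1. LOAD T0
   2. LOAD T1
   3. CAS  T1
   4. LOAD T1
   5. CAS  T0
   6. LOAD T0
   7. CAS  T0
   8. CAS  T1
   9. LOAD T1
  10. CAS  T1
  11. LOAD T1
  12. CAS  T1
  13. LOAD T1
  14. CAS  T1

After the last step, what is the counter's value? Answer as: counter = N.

[1] T0.load  rd  (counter 4, T0.r 4)
[2] T1.load  rd  (counter 4, T1.r 4)
[3] T1.cas  hit  (counter 5, T1.r 4)
[4] T1.load  rd  (counter 5, T1.r 5)
[5] T0.cas  miss  (counter 5, T0.r 4)
[6] T0.load  rd  (counter 5, T0.r 5)
[7] T0.cas  hit  (counter 6, T0.r 5)
[8] T1.cas  miss  (counter 6, T1.r 5)
[9] T1.load  rd  (counter 6, T1.r 6)
[10] T1.cas  hit  (counter 7, T1.r 6)
[11] T1.load  rd  (counter 7, T1.r 7)
[12] T1.cas  hit  (counter 8, T1.r 7)
[13] T1.load  rd  (counter 8, T1.r 8)
[14] T1.cas  hit  (counter 9, T1.r 8)

counter = 9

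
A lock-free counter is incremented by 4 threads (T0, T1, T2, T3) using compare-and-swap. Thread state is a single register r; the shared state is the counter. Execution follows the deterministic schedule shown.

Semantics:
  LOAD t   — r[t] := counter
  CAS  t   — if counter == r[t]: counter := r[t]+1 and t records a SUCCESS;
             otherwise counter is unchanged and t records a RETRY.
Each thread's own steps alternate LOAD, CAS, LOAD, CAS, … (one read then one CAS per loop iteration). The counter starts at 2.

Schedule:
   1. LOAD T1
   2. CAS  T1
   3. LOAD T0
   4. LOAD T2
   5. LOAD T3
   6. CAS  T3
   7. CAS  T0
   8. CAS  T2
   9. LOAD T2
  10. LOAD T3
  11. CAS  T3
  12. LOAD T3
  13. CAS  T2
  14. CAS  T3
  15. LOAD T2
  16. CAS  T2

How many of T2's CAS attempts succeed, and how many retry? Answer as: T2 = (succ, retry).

1. LOAD T1 → mem=2 r[T1]=2 [LOAD]
2. CAS T1 → mem=3 r[T1]=2 [OK]
3. LOAD T0 → mem=3 r[T0]=3 [LOAD]
4. LOAD T2 → mem=3 r[T2]=3 [LOAD]
5. LOAD T3 → mem=3 r[T3]=3 [LOAD]
6. CAS T3 → mem=4 r[T3]=3 [OK]
7. CAS T0 → mem=4 r[T0]=3 [RETRY]
8. CAS T2 → mem=4 r[T2]=3 [RETRY]
9. LOAD T2 → mem=4 r[T2]=4 [LOAD]
10. LOAD T3 → mem=4 r[T3]=4 [LOAD]
11. CAS T3 → mem=5 r[T3]=4 [OK]
12. LOAD T3 → mem=5 r[T3]=5 [LOAD]
13. CAS T2 → mem=5 r[T2]=4 [RETRY]
14. CAS T3 → mem=6 r[T3]=5 [OK]
15. LOAD T2 → mem=6 r[T2]=6 [LOAD]
16. CAS T2 → mem=7 r[T2]=6 [OK]

T2 = (1, 2)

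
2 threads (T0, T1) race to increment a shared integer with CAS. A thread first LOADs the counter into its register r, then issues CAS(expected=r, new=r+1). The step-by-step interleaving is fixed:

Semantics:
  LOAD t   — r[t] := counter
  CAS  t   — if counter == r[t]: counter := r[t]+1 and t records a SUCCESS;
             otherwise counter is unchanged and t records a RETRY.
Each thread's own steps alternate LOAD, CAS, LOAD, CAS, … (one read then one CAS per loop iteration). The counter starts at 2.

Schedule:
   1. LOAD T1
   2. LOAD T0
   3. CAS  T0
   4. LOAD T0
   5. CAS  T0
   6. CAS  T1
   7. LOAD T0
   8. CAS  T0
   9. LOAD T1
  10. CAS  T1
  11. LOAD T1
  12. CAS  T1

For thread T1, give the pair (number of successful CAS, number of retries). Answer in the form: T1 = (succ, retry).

1. LOAD T1 → mem=2 r[T1]=2 [LOAD]
2. LOAD T0 → mem=2 r[T0]=2 [LOAD]
3. CAS T0 → mem=3 r[T0]=2 [OK]
4. LOAD T0 → mem=3 r[T0]=3 [LOAD]
5. CAS T0 → mem=4 r[T0]=3 [OK]
6. CAS T1 → mem=4 r[T1]=2 [RETRY]
7. LOAD T0 → mem=4 r[T0]=4 [LOAD]
8. CAS T0 → mem=5 r[T0]=4 [OK]
9. LOAD T1 → mem=5 r[T1]=5 [LOAD]
10. CAS T1 → mem=6 r[T1]=5 [OK]
11. LOAD T1 → mem=6 r[T1]=6 [LOAD]
12. CAS T1 → mem=7 r[T1]=6 [OK]

T1 = (2, 1)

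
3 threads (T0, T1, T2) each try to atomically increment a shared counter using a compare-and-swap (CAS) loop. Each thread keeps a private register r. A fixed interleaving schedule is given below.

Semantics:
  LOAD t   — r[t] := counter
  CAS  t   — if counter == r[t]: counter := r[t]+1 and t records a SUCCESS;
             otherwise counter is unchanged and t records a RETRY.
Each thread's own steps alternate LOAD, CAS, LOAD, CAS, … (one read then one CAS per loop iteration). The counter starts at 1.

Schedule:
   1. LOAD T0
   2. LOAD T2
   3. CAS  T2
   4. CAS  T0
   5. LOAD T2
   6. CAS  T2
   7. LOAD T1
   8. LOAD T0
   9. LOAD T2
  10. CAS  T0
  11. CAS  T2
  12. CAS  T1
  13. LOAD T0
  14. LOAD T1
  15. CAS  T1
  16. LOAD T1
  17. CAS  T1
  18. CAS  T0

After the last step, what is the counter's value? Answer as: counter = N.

counter = 6

[1] T0.load  rd  (counter 1, T0.r 1)
[2] T2.load  rd  (counter 1, T2.r 1)
[3] T2.cas  hit  (counter 2, T2.r 1)
[4] T0.cas  miss  (counter 2, T0.r 1)
[5] T2.load  rd  (counter 2, T2.r 2)
[6] T2.cas  hit  (counter 3, T2.r 2)
[7] T1.load  rd  (counter 3, T1.r 3)
[8] T0.load  rd  (counter 3, T0.r 3)
[9] T2.load  rd  (counter 3, T2.r 3)
[10] T0.cas  hit  (counter 4, T0.r 3)
[11] T2.cas  miss  (counter 4, T2.r 3)
[12] T1.cas  miss  (counter 4, T1.r 3)
[13] T0.load  rd  (counter 4, T0.r 4)
[14] T1.load  rd  (counter 4, T1.r 4)
[15] T1.cas  hit  (counter 5, T1.r 4)
[16] T1.load  rd  (counter 5, T1.r 5)
[17] T1.cas  hit  (counter 6, T1.r 5)
[18] T0.cas  miss  (counter 6, T0.r 4)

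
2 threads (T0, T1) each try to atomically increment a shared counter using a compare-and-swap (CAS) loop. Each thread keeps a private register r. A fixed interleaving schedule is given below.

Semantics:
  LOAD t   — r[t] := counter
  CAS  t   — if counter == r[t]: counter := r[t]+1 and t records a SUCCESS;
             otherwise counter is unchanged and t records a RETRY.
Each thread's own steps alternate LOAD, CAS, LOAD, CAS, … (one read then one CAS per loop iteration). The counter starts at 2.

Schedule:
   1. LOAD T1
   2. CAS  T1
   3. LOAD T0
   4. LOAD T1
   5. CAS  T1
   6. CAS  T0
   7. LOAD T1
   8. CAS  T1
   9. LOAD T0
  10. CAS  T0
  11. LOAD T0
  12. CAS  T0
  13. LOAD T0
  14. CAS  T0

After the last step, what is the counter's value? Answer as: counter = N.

counter = 8

   1) LOAD T1:  M=2  r_T1=2
   2) CAS  T1:  M=3  r_T1=2 ✓
   3) LOAD T0:  M=3  r_T0=3
   4) LOAD T1:  M=3  r_T1=3
   5) CAS  T1:  M=4  r_T1=3 ✓
   6) CAS  T0:  M=4  r_T0=3 ✗
   7) LOAD T1:  M=4  r_T1=4
   8) CAS  T1:  M=5  r_T1=4 ✓
   9) LOAD T0:  M=5  r_T0=5
  10) CAS  T0:  M=6  r_T0=5 ✓
  11) LOAD T0:  M=6  r_T0=6
  12) CAS  T0:  M=7  r_T0=6 ✓
  13) LOAD T0:  M=7  r_T0=7
  14) CAS  T0:  M=8  r_T0=7 ✓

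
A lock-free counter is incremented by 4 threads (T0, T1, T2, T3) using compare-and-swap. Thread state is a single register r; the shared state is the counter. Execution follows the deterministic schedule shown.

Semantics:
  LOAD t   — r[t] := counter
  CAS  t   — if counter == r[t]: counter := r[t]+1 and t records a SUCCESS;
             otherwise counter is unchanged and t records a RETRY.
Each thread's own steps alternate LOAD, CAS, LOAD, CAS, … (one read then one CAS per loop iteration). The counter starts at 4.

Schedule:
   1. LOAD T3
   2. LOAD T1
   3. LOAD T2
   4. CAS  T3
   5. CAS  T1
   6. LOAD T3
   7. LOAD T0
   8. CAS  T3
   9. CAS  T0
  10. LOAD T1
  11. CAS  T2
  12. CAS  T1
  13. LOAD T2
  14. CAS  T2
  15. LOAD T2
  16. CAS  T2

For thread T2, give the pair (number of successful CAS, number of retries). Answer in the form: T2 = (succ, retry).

T2 = (2, 1)

1. LOAD T3 → mem=4 r[T3]=4 [LOAD]
2. LOAD T1 → mem=4 r[T1]=4 [LOAD]
3. LOAD T2 → mem=4 r[T2]=4 [LOAD]
4. CAS T3 → mem=5 r[T3]=4 [OK]
5. CAS T1 → mem=5 r[T1]=4 [RETRY]
6. LOAD T3 → mem=5 r[T3]=5 [LOAD]
7. LOAD T0 → mem=5 r[T0]=5 [LOAD]
8. CAS T3 → mem=6 r[T3]=5 [OK]
9. CAS T0 → mem=6 r[T0]=5 [RETRY]
10. LOAD T1 → mem=6 r[T1]=6 [LOAD]
11. CAS T2 → mem=6 r[T2]=4 [RETRY]
12. CAS T1 → mem=7 r[T1]=6 [OK]
13. LOAD T2 → mem=7 r[T2]=7 [LOAD]
14. CAS T2 → mem=8 r[T2]=7 [OK]
15. LOAD T2 → mem=8 r[T2]=8 [LOAD]
16. CAS T2 → mem=9 r[T2]=8 [OK]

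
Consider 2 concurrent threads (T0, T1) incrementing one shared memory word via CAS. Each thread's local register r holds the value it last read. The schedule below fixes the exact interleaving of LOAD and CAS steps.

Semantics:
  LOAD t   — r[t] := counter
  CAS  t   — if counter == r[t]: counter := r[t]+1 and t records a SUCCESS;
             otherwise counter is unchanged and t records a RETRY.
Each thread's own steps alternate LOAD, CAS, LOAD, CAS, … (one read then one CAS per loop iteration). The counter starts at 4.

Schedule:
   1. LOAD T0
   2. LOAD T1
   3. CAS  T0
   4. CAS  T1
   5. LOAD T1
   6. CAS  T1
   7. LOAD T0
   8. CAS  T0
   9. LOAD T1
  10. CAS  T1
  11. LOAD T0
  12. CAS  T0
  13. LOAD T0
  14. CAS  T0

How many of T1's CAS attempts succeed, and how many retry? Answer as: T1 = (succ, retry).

T1 = (2, 1)

#1 T0 reads 4
#2 T1 reads 4
#3 T0 CAS(4→5) writes; counter now 5
#4 T1 CAS(4→5) fails; counter now 5
#5 T1 reads 5
#6 T1 CAS(5→6) writes; counter now 6
#7 T0 reads 6
#8 T0 CAS(6→7) writes; counter now 7
#9 T1 reads 7
#10 T1 CAS(7→8) writes; counter now 8
#11 T0 reads 8
#12 T0 CAS(8→9) writes; counter now 9
#13 T0 reads 9
#14 T0 CAS(9→10) writes; counter now 10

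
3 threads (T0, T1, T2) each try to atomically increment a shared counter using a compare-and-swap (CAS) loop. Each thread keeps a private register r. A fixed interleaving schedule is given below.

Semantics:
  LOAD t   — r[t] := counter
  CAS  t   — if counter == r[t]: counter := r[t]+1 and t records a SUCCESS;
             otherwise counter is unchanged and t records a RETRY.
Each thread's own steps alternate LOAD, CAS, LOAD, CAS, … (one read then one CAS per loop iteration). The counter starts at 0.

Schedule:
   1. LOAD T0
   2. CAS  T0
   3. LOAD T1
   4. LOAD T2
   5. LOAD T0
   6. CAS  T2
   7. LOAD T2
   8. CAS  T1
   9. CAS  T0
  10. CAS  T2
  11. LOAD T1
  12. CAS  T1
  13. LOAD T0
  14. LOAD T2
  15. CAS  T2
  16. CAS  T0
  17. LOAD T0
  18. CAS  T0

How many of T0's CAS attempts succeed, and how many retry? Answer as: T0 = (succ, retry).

T0 = (2, 2)

#1 T0 reads 0
#2 T0 CAS(0→1) writes; counter now 1
#3 T1 reads 1
#4 T2 reads 1
#5 T0 reads 1
#6 T2 CAS(1→2) writes; counter now 2
#7 T2 reads 2
#8 T1 CAS(1→2) fails; counter now 2
#9 T0 CAS(1→2) fails; counter now 2
#10 T2 CAS(2→3) writes; counter now 3
#11 T1 reads 3
#12 T1 CAS(3→4) writes; counter now 4
#13 T0 reads 4
#14 T2 reads 4
#15 T2 CAS(4→5) writes; counter now 5
#16 T0 CAS(4→5) fails; counter now 5
#17 T0 reads 5
#18 T0 CAS(5→6) writes; counter now 6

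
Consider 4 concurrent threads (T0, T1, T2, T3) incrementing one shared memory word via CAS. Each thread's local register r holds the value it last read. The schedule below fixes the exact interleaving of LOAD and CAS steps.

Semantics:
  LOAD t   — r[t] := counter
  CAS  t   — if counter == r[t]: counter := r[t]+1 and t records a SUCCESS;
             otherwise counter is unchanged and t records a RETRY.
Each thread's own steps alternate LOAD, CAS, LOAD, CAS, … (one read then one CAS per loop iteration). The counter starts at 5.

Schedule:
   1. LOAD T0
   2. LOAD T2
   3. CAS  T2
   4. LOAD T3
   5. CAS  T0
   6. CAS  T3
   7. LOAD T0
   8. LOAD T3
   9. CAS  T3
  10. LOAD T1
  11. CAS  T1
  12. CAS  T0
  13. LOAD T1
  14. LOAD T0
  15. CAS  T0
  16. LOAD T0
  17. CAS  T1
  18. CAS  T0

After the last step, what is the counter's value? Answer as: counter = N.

   1) LOAD T0:  M=5  r_T0=5
   2) LOAD T2:  M=5  r_T2=5
   3) CAS  T2:  M=6  r_T2=5 ✓
   4) LOAD T3:  M=6  r_T3=6
   5) CAS  T0:  M=6  r_T0=5 ✗
   6) CAS  T3:  M=7  r_T3=6 ✓
   7) LOAD T0:  M=7  r_T0=7
   8) LOAD T3:  M=7  r_T3=7
   9) CAS  T3:  M=8  r_T3=7 ✓
  10) LOAD T1:  M=8  r_T1=8
  11) CAS  T1:  M=9  r_T1=8 ✓
  12) CAS  T0:  M=9  r_T0=7 ✗
  13) LOAD T1:  M=9  r_T1=9
  14) LOAD T0:  M=9  r_T0=9
  15) CAS  T0:  M=10  r_T0=9 ✓
  16) LOAD T0:  M=10  r_T0=10
  17) CAS  T1:  M=10  r_T1=9 ✗
  18) CAS  T0:  M=11  r_T0=10 ✓

counter = 11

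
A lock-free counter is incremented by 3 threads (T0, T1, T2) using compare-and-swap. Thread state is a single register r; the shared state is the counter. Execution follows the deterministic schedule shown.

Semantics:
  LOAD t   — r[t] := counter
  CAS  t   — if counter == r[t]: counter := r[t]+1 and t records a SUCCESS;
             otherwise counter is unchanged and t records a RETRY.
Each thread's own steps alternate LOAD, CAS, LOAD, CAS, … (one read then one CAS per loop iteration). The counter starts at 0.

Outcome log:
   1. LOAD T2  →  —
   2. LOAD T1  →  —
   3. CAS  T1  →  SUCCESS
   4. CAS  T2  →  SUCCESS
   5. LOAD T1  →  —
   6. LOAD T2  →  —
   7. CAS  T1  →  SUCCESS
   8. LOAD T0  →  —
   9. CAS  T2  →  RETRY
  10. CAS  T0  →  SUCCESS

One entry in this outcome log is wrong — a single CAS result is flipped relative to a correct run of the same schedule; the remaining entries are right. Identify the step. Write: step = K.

Reference trace:
step 1: T2 LOAD ⇒ load; ctr=0 reg=0
step 2: T1 LOAD ⇒ load; ctr=0 reg=0
step 3: T1 CAS ⇒ ok; ctr=1 reg=0
step 4: T2 CAS ⇒ retry; ctr=1 reg=0
step 5: T1 LOAD ⇒ load; ctr=1 reg=1
step 6: T2 LOAD ⇒ load; ctr=1 reg=1
step 7: T1 CAS ⇒ ok; ctr=2 reg=1
step 8: T0 LOAD ⇒ load; ctr=2 reg=2
step 9: T2 CAS ⇒ retry; ctr=2 reg=1
step 10: T0 CAS ⇒ ok; ctr=3 reg=2
Flip is step 4.

step = 4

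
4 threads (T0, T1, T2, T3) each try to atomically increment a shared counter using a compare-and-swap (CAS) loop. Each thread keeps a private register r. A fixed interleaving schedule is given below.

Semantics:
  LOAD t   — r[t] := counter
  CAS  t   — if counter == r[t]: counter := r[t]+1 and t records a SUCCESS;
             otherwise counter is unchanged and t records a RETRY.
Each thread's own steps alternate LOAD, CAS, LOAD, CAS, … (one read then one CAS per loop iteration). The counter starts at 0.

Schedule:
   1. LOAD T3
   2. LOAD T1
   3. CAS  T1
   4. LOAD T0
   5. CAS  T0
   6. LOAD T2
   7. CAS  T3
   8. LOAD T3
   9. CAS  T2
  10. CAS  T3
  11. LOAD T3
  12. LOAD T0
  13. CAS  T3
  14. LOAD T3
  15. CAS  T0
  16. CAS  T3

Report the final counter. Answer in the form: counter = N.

step 1: T3 LOAD ⇒ load; ctr=0 reg=0
step 2: T1 LOAD ⇒ load; ctr=0 reg=0
step 3: T1 CAS ⇒ ok; ctr=1 reg=0
step 4: T0 LOAD ⇒ load; ctr=1 reg=1
step 5: T0 CAS ⇒ ok; ctr=2 reg=1
step 6: T2 LOAD ⇒ load; ctr=2 reg=2
step 7: T3 CAS ⇒ retry; ctr=2 reg=0
step 8: T3 LOAD ⇒ load; ctr=2 reg=2
step 9: T2 CAS ⇒ ok; ctr=3 reg=2
step 10: T3 CAS ⇒ retry; ctr=3 reg=2
step 11: T3 LOAD ⇒ load; ctr=3 reg=3
step 12: T0 LOAD ⇒ load; ctr=3 reg=3
step 13: T3 CAS ⇒ ok; ctr=4 reg=3
step 14: T3 LOAD ⇒ load; ctr=4 reg=4
step 15: T0 CAS ⇒ retry; ctr=4 reg=3
step 16: T3 CAS ⇒ ok; ctr=5 reg=4

counter = 5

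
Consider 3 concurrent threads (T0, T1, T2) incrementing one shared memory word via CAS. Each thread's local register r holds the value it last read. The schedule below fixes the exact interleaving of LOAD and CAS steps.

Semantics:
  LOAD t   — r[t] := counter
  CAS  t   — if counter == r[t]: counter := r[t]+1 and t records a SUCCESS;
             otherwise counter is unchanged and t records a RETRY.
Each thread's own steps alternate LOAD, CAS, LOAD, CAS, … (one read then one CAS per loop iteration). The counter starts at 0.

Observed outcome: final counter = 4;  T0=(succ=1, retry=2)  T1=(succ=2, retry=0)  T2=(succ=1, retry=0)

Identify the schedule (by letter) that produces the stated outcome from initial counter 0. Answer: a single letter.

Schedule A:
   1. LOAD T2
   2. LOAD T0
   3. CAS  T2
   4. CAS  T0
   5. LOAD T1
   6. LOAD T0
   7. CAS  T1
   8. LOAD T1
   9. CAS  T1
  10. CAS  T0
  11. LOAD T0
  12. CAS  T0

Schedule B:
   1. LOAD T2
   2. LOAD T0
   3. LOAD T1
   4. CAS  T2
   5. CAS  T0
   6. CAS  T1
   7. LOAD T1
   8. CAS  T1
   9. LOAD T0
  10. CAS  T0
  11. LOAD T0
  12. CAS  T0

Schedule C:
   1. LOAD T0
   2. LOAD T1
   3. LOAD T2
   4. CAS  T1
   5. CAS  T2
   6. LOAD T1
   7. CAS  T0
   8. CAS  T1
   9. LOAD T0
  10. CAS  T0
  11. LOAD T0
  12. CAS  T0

Tracing schedule A:
T2 LOAD — after: cnt=0, r=0 — load
T0 LOAD — after: cnt=0, r=0 — load
T2 CAS — after: cnt=1, r=0 — ok
T0 CAS — after: cnt=1, r=0 — retry
T1 LOAD — after: cnt=1, r=1 — load
T0 LOAD — after: cnt=1, r=1 — load
T1 CAS — after: cnt=2, r=1 — ok
T1 LOAD — after: cnt=2, r=2 — load
T1 CAS — after: cnt=3, r=2 — ok
T0 CAS — after: cnt=3, r=1 — retry
T0 LOAD — after: cnt=3, r=3 — load
T0 CAS — after: cnt=4, r=3 — ok

A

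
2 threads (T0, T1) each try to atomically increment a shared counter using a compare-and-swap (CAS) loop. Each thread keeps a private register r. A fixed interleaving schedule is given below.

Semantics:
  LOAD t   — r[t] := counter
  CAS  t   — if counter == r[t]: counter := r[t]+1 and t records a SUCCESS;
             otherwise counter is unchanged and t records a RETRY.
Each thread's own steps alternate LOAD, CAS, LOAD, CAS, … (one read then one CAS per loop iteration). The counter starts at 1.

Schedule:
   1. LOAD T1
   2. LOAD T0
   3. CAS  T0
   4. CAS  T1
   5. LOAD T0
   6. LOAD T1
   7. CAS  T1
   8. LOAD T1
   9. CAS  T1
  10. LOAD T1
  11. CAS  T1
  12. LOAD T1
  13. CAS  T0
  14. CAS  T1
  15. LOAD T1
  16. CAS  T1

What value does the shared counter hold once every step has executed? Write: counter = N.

counter = 7

   1) LOAD T1:  M=1  r_T1=1
   2) LOAD T0:  M=1  r_T0=1
   3) CAS  T0:  M=2  r_T0=1 ✓
   4) CAS  T1:  M=2  r_T1=1 ✗
   5) LOAD T0:  M=2  r_T0=2
   6) LOAD T1:  M=2  r_T1=2
   7) CAS  T1:  M=3  r_T1=2 ✓
   8) LOAD T1:  M=3  r_T1=3
   9) CAS  T1:  M=4  r_T1=3 ✓
  10) LOAD T1:  M=4  r_T1=4
  11) CAS  T1:  M=5  r_T1=4 ✓
  12) LOAD T1:  M=5  r_T1=5
  13) CAS  T0:  M=5  r_T0=2 ✗
  14) CAS  T1:  M=6  r_T1=5 ✓
  15) LOAD T1:  M=6  r_T1=6
  16) CAS  T1:  M=7  r_T1=6 ✓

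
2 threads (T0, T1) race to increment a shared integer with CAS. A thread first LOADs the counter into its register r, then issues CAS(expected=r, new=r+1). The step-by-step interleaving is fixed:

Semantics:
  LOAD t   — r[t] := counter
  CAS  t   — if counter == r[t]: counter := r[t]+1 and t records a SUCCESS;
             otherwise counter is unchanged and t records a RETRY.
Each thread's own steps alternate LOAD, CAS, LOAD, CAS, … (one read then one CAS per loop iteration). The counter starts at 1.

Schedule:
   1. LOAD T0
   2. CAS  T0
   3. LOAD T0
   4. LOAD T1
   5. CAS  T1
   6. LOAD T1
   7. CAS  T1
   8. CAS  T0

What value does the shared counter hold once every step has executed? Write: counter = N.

step 1: T0 LOAD ⇒ load; ctr=1 reg=1
step 2: T0 CAS ⇒ ok; ctr=2 reg=1
step 3: T0 LOAD ⇒ load; ctr=2 reg=2
step 4: T1 LOAD ⇒ load; ctr=2 reg=2
step 5: T1 CAS ⇒ ok; ctr=3 reg=2
step 6: T1 LOAD ⇒ load; ctr=3 reg=3
step 7: T1 CAS ⇒ ok; ctr=4 reg=3
step 8: T0 CAS ⇒ retry; ctr=4 reg=2

counter = 4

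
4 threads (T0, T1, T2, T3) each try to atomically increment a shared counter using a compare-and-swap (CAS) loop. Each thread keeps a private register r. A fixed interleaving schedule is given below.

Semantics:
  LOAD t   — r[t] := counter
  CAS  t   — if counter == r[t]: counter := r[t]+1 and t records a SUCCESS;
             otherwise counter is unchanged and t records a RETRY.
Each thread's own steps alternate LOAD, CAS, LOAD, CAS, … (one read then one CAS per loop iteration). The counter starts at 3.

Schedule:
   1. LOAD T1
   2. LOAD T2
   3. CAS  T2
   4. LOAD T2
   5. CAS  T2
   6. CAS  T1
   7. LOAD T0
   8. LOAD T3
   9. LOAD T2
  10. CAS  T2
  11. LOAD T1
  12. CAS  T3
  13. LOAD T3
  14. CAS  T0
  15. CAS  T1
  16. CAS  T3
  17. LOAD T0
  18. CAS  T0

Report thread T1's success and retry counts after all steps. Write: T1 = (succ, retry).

T1 = (1, 1)

[1] T1.load  rd  (counter 3, T1.r 3)
[2] T2.load  rd  (counter 3, T2.r 3)
[3] T2.cas  hit  (counter 4, T2.r 3)
[4] T2.load  rd  (counter 4, T2.r 4)
[5] T2.cas  hit  (counter 5, T2.r 4)
[6] T1.cas  miss  (counter 5, T1.r 3)
[7] T0.load  rd  (counter 5, T0.r 5)
[8] T3.load  rd  (counter 5, T3.r 5)
[9] T2.load  rd  (counter 5, T2.r 5)
[10] T2.cas  hit  (counter 6, T2.r 5)
[11] T1.load  rd  (counter 6, T1.r 6)
[12] T3.cas  miss  (counter 6, T3.r 5)
[13] T3.load  rd  (counter 6, T3.r 6)
[14] T0.cas  miss  (counter 6, T0.r 5)
[15] T1.cas  hit  (counter 7, T1.r 6)
[16] T3.cas  miss  (counter 7, T3.r 6)
[17] T0.load  rd  (counter 7, T0.r 7)
[18] T0.cas  hit  (counter 8, T0.r 7)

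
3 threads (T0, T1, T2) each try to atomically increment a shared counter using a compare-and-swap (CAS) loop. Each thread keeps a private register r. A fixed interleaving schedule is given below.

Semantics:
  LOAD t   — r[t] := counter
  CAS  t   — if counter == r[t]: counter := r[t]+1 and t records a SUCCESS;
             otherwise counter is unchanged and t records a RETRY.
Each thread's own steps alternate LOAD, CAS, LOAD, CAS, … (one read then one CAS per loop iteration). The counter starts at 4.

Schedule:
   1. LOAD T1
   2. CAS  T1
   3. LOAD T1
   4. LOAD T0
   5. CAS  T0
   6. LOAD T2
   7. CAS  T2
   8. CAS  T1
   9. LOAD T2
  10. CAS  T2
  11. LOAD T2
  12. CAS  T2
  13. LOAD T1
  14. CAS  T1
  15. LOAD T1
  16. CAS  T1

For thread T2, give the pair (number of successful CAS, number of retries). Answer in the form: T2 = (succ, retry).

1. LOAD T1 → mem=4 r[T1]=4 [LOAD]
2. CAS T1 → mem=5 r[T1]=4 [OK]
3. LOAD T1 → mem=5 r[T1]=5 [LOAD]
4. LOAD T0 → mem=5 r[T0]=5 [LOAD]
5. CAS T0 → mem=6 r[T0]=5 [OK]
6. LOAD T2 → mem=6 r[T2]=6 [LOAD]
7. CAS T2 → mem=7 r[T2]=6 [OK]
8. CAS T1 → mem=7 r[T1]=5 [RETRY]
9. LOAD T2 → mem=7 r[T2]=7 [LOAD]
10. CAS T2 → mem=8 r[T2]=7 [OK]
11. LOAD T2 → mem=8 r[T2]=8 [LOAD]
12. CAS T2 → mem=9 r[T2]=8 [OK]
13. LOAD T1 → mem=9 r[T1]=9 [LOAD]
14. CAS T1 → mem=10 r[T1]=9 [OK]
15. LOAD T1 → mem=10 r[T1]=10 [LOAD]
16. CAS T1 → mem=11 r[T1]=10 [OK]

T2 = (3, 0)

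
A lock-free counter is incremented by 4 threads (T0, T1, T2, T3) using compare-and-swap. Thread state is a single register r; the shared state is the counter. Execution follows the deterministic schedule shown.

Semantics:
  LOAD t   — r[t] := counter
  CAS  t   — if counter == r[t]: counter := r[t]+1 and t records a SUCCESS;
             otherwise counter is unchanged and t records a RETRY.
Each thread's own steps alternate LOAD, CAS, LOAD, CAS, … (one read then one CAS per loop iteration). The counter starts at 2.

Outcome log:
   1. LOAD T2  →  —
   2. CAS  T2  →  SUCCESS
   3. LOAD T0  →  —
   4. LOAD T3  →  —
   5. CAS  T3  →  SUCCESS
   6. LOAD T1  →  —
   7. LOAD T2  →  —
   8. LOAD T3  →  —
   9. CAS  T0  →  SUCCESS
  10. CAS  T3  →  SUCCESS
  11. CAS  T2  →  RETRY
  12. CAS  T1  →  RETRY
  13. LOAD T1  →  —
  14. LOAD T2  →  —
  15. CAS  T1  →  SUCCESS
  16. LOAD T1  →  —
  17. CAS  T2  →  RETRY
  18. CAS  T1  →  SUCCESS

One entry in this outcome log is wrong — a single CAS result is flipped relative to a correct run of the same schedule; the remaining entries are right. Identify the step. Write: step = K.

step = 9

Re-executing:
   1) LOAD T2:  M=2  r_T2=2
   2) CAS  T2:  M=3  r_T2=2 ✓
   3) LOAD T0:  M=3  r_T0=3
   4) LOAD T3:  M=3  r_T3=3
   5) CAS  T3:  M=4  r_T3=3 ✓
   6) LOAD T1:  M=4  r_T1=4
   7) LOAD T2:  M=4  r_T2=4
   8) LOAD T3:  M=4  r_T3=4
   9) CAS  T0:  M=4  r_T0=3 ✗
  10) CAS  T3:  M=5  r_T3=4 ✓
  11) CAS  T2:  M=5  r_T2=4 ✗
  12) CAS  T1:  M=5  r_T1=4 ✗
  13) LOAD T1:  M=5  r_T1=5
  14) LOAD T2:  M=5  r_T2=5
  15) CAS  T1:  M=6  r_T1=5 ✓
  16) LOAD T1:  M=6  r_T1=6
  17) CAS  T2:  M=6  r_T2=5 ✗
  18) CAS  T1:  M=7  r_T1=6 ✓
Mismatch at 9.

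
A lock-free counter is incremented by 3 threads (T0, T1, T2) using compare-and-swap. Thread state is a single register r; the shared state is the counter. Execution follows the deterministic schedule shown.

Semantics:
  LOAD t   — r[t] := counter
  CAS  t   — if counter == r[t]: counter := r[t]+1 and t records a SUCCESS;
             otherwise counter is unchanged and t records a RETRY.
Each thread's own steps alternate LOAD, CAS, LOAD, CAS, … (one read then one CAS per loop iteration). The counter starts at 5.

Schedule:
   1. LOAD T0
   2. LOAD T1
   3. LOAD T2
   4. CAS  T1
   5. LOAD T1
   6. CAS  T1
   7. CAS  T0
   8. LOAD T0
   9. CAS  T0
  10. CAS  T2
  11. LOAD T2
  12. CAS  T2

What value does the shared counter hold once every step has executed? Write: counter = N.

1. LOAD T0 → mem=5 r[T0]=5 [LOAD]
2. LOAD T1 → mem=5 r[T1]=5 [LOAD]
3. LOAD T2 → mem=5 r[T2]=5 [LOAD]
4. CAS T1 → mem=6 r[T1]=5 [OK]
5. LOAD T1 → mem=6 r[T1]=6 [LOAD]
6. CAS T1 → mem=7 r[T1]=6 [OK]
7. CAS T0 → mem=7 r[T0]=5 [RETRY]
8. LOAD T0 → mem=7 r[T0]=7 [LOAD]
9. CAS T0 → mem=8 r[T0]=7 [OK]
10. CAS T2 → mem=8 r[T2]=5 [RETRY]
11. LOAD T2 → mem=8 r[T2]=8 [LOAD]
12. CAS T2 → mem=9 r[T2]=8 [OK]

counter = 9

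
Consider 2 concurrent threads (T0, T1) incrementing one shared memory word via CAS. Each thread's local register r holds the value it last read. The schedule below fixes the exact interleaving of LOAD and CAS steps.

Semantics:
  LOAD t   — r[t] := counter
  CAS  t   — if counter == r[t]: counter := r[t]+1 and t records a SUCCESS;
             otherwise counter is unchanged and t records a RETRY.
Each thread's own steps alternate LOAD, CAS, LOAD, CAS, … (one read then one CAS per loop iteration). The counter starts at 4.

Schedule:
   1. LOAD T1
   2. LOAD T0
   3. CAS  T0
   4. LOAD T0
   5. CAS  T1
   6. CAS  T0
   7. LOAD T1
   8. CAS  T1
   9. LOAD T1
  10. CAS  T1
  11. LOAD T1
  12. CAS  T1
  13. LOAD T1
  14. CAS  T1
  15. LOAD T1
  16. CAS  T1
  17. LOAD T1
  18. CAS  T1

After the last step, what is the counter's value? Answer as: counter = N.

[1] T1.load  rd  (counter 4, T1.r 4)
[2] T0.load  rd  (counter 4, T0.r 4)
[3] T0.cas  hit  (counter 5, T0.r 4)
[4] T0.load  rd  (counter 5, T0.r 5)
[5] T1.cas  miss  (counter 5, T1.r 4)
[6] T0.cas  hit  (counter 6, T0.r 5)
[7] T1.load  rd  (counter 6, T1.r 6)
[8] T1.cas  hit  (counter 7, T1.r 6)
[9] T1.load  rd  (counter 7, T1.r 7)
[10] T1.cas  hit  (counter 8, T1.r 7)
[11] T1.load  rd  (counter 8, T1.r 8)
[12] T1.cas  hit  (counter 9, T1.r 8)
[13] T1.load  rd  (counter 9, T1.r 9)
[14] T1.cas  hit  (counter 10, T1.r 9)
[15] T1.load  rd  (counter 10, T1.r 10)
[16] T1.cas  hit  (counter 11, T1.r 10)
[17] T1.load  rd  (counter 11, T1.r 11)
[18] T1.cas  hit  (counter 12, T1.r 11)

counter = 12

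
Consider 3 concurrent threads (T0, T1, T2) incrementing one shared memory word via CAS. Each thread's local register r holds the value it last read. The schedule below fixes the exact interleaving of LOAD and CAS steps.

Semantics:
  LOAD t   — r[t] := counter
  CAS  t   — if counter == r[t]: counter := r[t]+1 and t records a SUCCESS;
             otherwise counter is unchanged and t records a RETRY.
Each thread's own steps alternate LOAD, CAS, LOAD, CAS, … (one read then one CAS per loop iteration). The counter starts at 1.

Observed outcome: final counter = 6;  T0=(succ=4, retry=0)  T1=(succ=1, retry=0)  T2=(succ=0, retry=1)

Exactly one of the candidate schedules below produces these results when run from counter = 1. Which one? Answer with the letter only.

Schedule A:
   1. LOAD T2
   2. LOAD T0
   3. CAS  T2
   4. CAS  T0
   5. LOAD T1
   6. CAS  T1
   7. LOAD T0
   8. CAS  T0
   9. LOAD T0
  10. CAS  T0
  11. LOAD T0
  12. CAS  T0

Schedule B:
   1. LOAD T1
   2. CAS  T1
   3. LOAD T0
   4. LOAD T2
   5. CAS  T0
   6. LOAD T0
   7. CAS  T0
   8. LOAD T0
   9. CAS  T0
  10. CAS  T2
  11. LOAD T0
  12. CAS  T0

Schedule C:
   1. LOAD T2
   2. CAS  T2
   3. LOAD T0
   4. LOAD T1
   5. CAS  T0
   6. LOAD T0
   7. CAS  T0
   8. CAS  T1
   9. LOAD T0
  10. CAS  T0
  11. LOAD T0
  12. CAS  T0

Run B:
   1) LOAD T1:  M=1  r_T1=1
   2) CAS  T1:  M=2  r_T1=1 ✓
   3) LOAD T0:  M=2  r_T0=2
   4) LOAD T2:  M=2  r_T2=2
   5) CAS  T0:  M=3  r_T0=2 ✓
   6) LOAD T0:  M=3  r_T0=3
   7) CAS  T0:  M=4  r_T0=3 ✓
   8) LOAD T0:  M=4  r_T0=4
   9) CAS  T0:  M=5  r_T0=4 ✓
  10) CAS  T2:  M=5  r_T2=2 ✗
  11) LOAD T0:  M=5  r_T0=5
  12) CAS  T0:  M=6  r_T0=5 ✓

B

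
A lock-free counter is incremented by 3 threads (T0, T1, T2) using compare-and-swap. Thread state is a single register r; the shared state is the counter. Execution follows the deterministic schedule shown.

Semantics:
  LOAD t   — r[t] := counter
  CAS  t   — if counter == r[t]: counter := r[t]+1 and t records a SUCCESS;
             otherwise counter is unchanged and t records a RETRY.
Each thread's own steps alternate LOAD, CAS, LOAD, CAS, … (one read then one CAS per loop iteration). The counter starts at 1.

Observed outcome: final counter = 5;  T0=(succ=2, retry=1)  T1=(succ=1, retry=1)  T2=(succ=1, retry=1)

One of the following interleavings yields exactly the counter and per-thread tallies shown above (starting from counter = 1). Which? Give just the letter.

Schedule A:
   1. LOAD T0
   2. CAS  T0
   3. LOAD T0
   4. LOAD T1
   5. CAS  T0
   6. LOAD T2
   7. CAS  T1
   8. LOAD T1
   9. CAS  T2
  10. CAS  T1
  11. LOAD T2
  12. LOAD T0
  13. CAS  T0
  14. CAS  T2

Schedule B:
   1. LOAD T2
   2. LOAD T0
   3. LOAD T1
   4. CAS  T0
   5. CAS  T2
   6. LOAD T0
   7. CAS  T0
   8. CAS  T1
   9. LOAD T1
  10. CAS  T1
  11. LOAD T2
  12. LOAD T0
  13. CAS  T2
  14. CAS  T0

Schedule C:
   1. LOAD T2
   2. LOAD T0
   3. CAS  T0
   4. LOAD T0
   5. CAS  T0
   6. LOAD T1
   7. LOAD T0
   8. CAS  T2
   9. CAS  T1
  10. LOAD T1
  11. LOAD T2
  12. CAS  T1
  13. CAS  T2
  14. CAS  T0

B

Tracing schedule B:
[1] T2.load  rd  (counter 1, T2.r 1)
[2] T0.load  rd  (counter 1, T0.r 1)
[3] T1.load  rd  (counter 1, T1.r 1)
[4] T0.cas  hit  (counter 2, T0.r 1)
[5] T2.cas  miss  (counter 2, T2.r 1)
[6] T0.load  rd  (counter 2, T0.r 2)
[7] T0.cas  hit  (counter 3, T0.r 2)
[8] T1.cas  miss  (counter 3, T1.r 1)
[9] T1.load  rd  (counter 3, T1.r 3)
[10] T1.cas  hit  (counter 4, T1.r 3)
[11] T2.load  rd  (counter 4, T2.r 4)
[12] T0.load  rd  (counter 4, T0.r 4)
[13] T2.cas  hit  (counter 5, T2.r 4)
[14] T0.cas  miss  (counter 5, T0.r 4)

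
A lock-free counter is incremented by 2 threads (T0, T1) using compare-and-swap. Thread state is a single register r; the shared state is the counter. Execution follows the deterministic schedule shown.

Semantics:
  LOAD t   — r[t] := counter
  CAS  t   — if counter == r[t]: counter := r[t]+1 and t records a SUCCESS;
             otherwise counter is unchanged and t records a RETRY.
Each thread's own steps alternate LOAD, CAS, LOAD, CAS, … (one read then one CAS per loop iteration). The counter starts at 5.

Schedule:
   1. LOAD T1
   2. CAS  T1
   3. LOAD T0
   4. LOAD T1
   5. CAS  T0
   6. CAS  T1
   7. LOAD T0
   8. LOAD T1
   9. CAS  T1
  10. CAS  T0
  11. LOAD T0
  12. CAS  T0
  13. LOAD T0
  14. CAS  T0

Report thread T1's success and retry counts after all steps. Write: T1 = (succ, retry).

1. LOAD T1 → mem=5 r[T1]=5 [LOAD]
2. CAS T1 → mem=6 r[T1]=5 [OK]
3. LOAD T0 → mem=6 r[T0]=6 [LOAD]
4. LOAD T1 → mem=6 r[T1]=6 [LOAD]
5. CAS T0 → mem=7 r[T0]=6 [OK]
6. CAS T1 → mem=7 r[T1]=6 [RETRY]
7. LOAD T0 → mem=7 r[T0]=7 [LOAD]
8. LOAD T1 → mem=7 r[T1]=7 [LOAD]
9. CAS T1 → mem=8 r[T1]=7 [OK]
10. CAS T0 → mem=8 r[T0]=7 [RETRY]
11. LOAD T0 → mem=8 r[T0]=8 [LOAD]
12. CAS T0 → mem=9 r[T0]=8 [OK]
13. LOAD T0 → mem=9 r[T0]=9 [LOAD]
14. CAS T0 → mem=10 r[T0]=9 [OK]

T1 = (2, 1)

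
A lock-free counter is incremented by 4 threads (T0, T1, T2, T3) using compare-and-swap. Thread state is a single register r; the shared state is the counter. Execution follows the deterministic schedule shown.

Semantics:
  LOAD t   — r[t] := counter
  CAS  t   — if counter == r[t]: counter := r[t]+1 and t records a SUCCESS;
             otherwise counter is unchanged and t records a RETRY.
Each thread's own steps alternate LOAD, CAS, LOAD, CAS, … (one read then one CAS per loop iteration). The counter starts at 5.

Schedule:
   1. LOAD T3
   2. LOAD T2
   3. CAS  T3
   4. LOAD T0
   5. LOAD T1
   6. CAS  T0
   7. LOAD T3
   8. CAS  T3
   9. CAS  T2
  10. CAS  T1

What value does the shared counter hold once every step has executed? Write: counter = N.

counter = 8

   1) LOAD T3:  M=5  r_T3=5
   2) LOAD T2:  M=5  r_T2=5
   3) CAS  T3:  M=6  r_T3=5 ✓
   4) LOAD T0:  M=6  r_T0=6
   5) LOAD T1:  M=6  r_T1=6
   6) CAS  T0:  M=7  r_T0=6 ✓
   7) LOAD T3:  M=7  r_T3=7
   8) CAS  T3:  M=8  r_T3=7 ✓
   9) CAS  T2:  M=8  r_T2=5 ✗
  10) CAS  T1:  M=8  r_T1=6 ✗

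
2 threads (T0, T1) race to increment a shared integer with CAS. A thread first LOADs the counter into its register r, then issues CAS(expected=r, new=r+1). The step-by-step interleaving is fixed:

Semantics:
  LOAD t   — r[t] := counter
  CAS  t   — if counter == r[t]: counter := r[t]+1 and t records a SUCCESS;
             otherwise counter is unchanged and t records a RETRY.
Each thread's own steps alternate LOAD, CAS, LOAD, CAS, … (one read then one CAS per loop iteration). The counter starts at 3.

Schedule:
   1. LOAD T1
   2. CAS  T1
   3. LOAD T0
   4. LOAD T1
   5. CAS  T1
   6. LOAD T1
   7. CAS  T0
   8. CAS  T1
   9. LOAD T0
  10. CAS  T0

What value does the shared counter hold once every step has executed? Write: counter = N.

#1 T1 reads 3
#2 T1 CAS(3→4) writes; counter now 4
#3 T0 reads 4
#4 T1 reads 4
#5 T1 CAS(4→5) writes; counter now 5
#6 T1 reads 5
#7 T0 CAS(4→5) fails; counter now 5
#8 T1 CAS(5→6) writes; counter now 6
#9 T0 reads 6
#10 T0 CAS(6→7) writes; counter now 7

counter = 7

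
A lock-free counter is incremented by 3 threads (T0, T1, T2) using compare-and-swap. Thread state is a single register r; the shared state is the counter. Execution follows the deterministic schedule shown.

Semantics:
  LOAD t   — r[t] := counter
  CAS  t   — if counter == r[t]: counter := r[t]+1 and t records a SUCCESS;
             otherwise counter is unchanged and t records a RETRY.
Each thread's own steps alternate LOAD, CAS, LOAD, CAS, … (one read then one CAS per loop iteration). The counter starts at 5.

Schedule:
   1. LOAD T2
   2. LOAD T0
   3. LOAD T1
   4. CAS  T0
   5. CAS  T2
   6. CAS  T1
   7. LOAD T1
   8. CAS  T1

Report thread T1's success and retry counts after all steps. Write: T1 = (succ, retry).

T2 LOAD — after: cnt=5, r=5 — load
T0 LOAD — after: cnt=5, r=5 — load
T1 LOAD — after: cnt=5, r=5 — load
T0 CAS — after: cnt=6, r=5 — ok
T2 CAS — after: cnt=6, r=5 — retry
T1 CAS — after: cnt=6, r=5 — retry
T1 LOAD — after: cnt=6, r=6 — load
T1 CAS — after: cnt=7, r=6 — ok

T1 = (1, 1)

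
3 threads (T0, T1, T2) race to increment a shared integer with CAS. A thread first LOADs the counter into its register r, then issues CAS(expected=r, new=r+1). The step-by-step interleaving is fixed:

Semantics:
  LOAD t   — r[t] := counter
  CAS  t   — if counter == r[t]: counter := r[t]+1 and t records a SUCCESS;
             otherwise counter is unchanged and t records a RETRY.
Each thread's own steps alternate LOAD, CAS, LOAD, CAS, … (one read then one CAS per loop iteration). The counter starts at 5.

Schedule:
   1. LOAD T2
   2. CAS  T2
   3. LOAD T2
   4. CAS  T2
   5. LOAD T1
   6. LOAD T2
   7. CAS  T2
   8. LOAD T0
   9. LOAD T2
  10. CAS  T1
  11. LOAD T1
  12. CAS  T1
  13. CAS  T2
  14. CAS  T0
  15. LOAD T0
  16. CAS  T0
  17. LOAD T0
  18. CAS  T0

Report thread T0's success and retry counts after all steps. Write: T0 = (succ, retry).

T0 = (2, 1)

[1] T2.load  rd  (counter 5, T2.r 5)
[2] T2.cas  hit  (counter 6, T2.r 5)
[3] T2.load  rd  (counter 6, T2.r 6)
[4] T2.cas  hit  (counter 7, T2.r 6)
[5] T1.load  rd  (counter 7, T1.r 7)
[6] T2.load  rd  (counter 7, T2.r 7)
[7] T2.cas  hit  (counter 8, T2.r 7)
[8] T0.load  rd  (counter 8, T0.r 8)
[9] T2.load  rd  (counter 8, T2.r 8)
[10] T1.cas  miss  (counter 8, T1.r 7)
[11] T1.load  rd  (counter 8, T1.r 8)
[12] T1.cas  hit  (counter 9, T1.r 8)
[13] T2.cas  miss  (counter 9, T2.r 8)
[14] T0.cas  miss  (counter 9, T0.r 8)
[15] T0.load  rd  (counter 9, T0.r 9)
[16] T0.cas  hit  (counter 10, T0.r 9)
[17] T0.load  rd  (counter 10, T0.r 10)
[18] T0.cas  hit  (counter 11, T0.r 10)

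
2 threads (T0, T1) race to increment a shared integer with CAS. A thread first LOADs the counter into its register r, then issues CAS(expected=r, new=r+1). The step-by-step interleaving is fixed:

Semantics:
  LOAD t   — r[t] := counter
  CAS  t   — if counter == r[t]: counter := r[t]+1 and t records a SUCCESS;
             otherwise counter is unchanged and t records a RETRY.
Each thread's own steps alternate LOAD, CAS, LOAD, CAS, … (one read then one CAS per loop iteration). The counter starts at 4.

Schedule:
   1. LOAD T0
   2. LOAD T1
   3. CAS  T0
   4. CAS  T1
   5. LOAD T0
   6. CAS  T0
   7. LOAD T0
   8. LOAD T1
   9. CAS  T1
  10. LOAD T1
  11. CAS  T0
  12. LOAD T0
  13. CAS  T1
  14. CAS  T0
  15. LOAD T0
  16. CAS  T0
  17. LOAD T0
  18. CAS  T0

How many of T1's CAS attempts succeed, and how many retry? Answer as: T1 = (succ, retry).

T1 = (2, 1)

   1) LOAD T0:  M=4  r_T0=4
   2) LOAD T1:  M=4  r_T1=4
   3) CAS  T0:  M=5  r_T0=4 ✓
   4) CAS  T1:  M=5  r_T1=4 ✗
   5) LOAD T0:  M=5  r_T0=5
   6) CAS  T0:  M=6  r_T0=5 ✓
   7) LOAD T0:  M=6  r_T0=6
   8) LOAD T1:  M=6  r_T1=6
   9) CAS  T1:  M=7  r_T1=6 ✓
  10) LOAD T1:  M=7  r_T1=7
  11) CAS  T0:  M=7  r_T0=6 ✗
  12) LOAD T0:  M=7  r_T0=7
  13) CAS  T1:  M=8  r_T1=7 ✓
  14) CAS  T0:  M=8  r_T0=7 ✗
  15) LOAD T0:  M=8  r_T0=8
  16) CAS  T0:  M=9  r_T0=8 ✓
  17) LOAD T0:  M=9  r_T0=9
  18) CAS  T0:  M=10  r_T0=9 ✓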